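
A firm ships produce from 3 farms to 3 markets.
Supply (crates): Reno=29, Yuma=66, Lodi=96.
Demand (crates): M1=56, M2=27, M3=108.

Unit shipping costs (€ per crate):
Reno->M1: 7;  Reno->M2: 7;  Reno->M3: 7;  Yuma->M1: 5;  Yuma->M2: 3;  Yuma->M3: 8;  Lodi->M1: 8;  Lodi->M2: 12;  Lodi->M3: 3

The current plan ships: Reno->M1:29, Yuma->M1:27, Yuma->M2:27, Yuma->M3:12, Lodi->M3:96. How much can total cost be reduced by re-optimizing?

36

Current plan cost = 29·7 + 27·5 + 27·3 + 12·8 + 96·3 = €803.
Optimal plan:
  Reno→M1: 17 × €7 = €119
  Reno→M3: 12 × €7 = €84
  Yuma→M1: 39 × €5 = €195
  Yuma→M2: 27 × €3 = €81
  Lodi→M3: 96 × €3 = €288
Optimal cost = €767.
Saving = 803 − 767 = €36.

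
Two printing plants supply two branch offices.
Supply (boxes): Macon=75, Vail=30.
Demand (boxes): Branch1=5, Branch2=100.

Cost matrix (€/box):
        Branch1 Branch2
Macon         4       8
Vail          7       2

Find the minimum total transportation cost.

A cheapest plan:
  Macon to Branch1: 5 boxes
  Macon to Branch2: 70 boxes
  Vail to Branch2: 30 boxes
Total cost = €640.

640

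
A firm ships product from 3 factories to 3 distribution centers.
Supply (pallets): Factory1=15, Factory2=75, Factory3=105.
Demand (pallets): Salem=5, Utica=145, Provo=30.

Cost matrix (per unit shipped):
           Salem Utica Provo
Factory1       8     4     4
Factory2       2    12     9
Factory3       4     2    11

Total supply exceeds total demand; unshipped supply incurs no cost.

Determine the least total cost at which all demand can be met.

Optimal allocation:
  Factory1→Utica: 15 × 4 = 60
  Factory2→Salem: 5 × 2 = 10
  Factory2→Utica: 25 × 12 = 300
  Factory2→Provo: 30 × 9 = 270
  Factory3→Utica: 105 × 2 = 210
Total = 60 + 10 + 300 + 270 + 210 = 850.

850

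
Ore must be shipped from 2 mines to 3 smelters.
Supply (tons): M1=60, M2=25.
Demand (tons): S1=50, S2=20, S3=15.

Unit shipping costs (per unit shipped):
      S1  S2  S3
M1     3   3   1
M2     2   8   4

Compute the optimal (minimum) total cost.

One minimum-cost allocation:
  M1→S1: 25 × 3 = 75
  M1→S2: 20 × 3 = 60
  M1→S3: 15 × 1 = 15
  M2→S1: 25 × 2 = 50
Total = 75 + 60 + 15 + 50 = 200.

200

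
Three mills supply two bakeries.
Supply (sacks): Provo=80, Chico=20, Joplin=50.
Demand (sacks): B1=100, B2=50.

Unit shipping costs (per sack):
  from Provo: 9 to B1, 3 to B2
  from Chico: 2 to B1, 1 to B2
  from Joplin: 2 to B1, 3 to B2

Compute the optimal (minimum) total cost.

560

A cheapest plan:
  Provo–B1: 30 × 9 = 270
  Provo–B2: 50 × 3 = 150
  Chico–B1: 20 × 2 = 40
  Joplin–B1: 50 × 2 = 100
Total = 270 + 150 + 40 + 100 = 560.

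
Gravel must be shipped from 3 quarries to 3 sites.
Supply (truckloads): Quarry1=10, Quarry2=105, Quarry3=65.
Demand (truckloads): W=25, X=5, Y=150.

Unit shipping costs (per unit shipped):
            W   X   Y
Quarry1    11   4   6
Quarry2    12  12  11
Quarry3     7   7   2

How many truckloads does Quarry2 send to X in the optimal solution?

Optimal shipments:
  Quarry1 to X: 5 truckloads
  Quarry1 to Y: 5 truckloads
  Quarry2 to W: 25 truckloads
  Quarry2 to Y: 80 truckloads
  Quarry3 to Y: 65 truckloads
Total cost = 1360.
The route Quarry2→X is not used.

0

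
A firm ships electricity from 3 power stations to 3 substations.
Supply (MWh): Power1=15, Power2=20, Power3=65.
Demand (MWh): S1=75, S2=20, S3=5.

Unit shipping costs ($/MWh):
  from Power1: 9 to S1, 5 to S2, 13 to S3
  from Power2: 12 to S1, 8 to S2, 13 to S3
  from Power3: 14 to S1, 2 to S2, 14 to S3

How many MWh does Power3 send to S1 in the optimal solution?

40

Optimal shipments:
  Power1->S1: 15 × $9 = $135
  Power2->S1: 20 × $12 = $240
  Power3->S1: 40 × $14 = $560
  Power3->S2: 20 × $2 = $40
  Power3->S3: 5 × $14 = $70
Total cost = $1045.
So Power3→S1 carries 40 MWh.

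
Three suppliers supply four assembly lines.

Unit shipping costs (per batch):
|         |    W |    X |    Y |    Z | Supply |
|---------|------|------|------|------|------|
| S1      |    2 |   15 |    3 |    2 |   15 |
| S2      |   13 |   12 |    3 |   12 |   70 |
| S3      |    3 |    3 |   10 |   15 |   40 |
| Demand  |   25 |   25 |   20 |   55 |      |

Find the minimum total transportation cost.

Optimal allocation:
  S1→Z: 15 × 2 = 30
  S2→X: 10 × 12 = 120
  S2→Y: 20 × 3 = 60
  S2→Z: 40 × 12 = 480
  S3→W: 25 × 3 = 75
  S3→X: 15 × 3 = 45
Total = 30 + 120 + 60 + 480 + 75 + 45 = 810.
(Supply check: S1 ships 15; S2 ships 70; S3 ships 40.)

810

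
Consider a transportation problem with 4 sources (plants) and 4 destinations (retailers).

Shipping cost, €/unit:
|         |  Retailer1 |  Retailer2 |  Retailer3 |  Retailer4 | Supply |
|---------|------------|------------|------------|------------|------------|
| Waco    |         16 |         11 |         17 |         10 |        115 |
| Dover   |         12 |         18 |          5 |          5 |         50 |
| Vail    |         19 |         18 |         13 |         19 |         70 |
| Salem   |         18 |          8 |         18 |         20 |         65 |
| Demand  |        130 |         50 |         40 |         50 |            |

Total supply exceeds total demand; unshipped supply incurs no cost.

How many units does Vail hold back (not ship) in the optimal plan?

30

An optimal plan:
  Waco->Retailer1: 115 × €16 = €1840
  Dover->Retailer4: 50 × €5 = €250
  Vail->Retailer3: 40 × €13 = €520
  Salem->Retailer1: 15 × €18 = €270
  Salem->Retailer2: 50 × €8 = €400
Total cost = €3280.
Vail ships 40 of its 70, leaving 30.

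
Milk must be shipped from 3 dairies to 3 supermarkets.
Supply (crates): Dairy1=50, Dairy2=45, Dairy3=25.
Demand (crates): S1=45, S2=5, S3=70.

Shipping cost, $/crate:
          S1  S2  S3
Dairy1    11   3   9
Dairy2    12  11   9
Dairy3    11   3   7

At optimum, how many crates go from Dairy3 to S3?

Solving gives:
  Dairy1 to S1: 45 × $11 = $495
  Dairy1 to S2: 5 × $3 = $15
  Dairy2 to S3: 45 × $9 = $405
  Dairy3 to S3: 25 × $7 = $175
Total cost = $1090.
So Dairy3→S3 carries 25 crates.

25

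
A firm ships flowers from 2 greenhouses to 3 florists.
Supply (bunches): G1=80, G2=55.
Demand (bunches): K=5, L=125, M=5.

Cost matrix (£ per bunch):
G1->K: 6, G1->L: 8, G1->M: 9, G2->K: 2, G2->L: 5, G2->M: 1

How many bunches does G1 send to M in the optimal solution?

Optimal shipments:
  G1 to L: 80 bunches
  G2 to K: 5 bunches
  G2 to L: 45 bunches
  G2 to M: 5 bunches
Total cost = £880.
The route G1→M is not used.

0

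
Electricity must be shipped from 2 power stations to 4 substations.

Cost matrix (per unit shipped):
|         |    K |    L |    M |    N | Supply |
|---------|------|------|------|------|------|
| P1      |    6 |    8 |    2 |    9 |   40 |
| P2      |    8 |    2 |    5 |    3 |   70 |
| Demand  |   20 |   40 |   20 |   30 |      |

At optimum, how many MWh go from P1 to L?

0

Optimal shipments:
  P1->K: 20 × 6 = 120
  P1->M: 20 × 2 = 40
  P2->L: 40 × 2 = 80
  P2->N: 30 × 3 = 90
Total cost = 330.
The route P1→L is not used.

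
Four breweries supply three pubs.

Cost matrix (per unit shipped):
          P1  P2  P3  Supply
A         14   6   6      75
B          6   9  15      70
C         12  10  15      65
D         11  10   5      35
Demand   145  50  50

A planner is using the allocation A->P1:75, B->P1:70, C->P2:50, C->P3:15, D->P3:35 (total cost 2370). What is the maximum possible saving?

485

Current plan cost = 75·14 + 70·6 + 50·10 + 15·15 + 35·5 = 2370.
Optimal plan:
  A->P2: 50 × 6 = 300
  A->P3: 25 × 6 = 150
  B->P1: 70 × 6 = 420
  C->P1: 65 × 12 = 780
  D->P1: 10 × 11 = 110
  D->P3: 25 × 5 = 125
Optimal cost = 1885.
Saving = 2370 − 1885 = 485.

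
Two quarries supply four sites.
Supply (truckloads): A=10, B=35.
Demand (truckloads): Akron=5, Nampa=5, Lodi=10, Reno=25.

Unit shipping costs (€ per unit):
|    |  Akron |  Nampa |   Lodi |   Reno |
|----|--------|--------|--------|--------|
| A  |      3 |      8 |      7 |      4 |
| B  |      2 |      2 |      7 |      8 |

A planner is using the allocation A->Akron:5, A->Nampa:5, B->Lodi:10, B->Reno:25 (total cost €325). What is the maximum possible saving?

75

Current plan cost = 5·3 + 5·8 + 10·7 + 25·8 = €325.
Optimal plan:
  A→Reno: 10 × €4 = €40
  B→Akron: 5 × €2 = €10
  B→Nampa: 5 × €2 = €10
  B→Lodi: 10 × €7 = €70
  B→Reno: 15 × €8 = €120
Optimal cost = €250.
Saving = 325 − 250 = €75.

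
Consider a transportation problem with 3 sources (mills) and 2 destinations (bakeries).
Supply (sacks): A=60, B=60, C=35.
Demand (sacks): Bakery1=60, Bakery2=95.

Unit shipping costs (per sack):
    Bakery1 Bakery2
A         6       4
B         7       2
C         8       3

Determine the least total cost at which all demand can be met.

One minimum-cost allocation:
  A–Bakery1: 60 × 6 = 360
  B–Bakery2: 60 × 2 = 120
  C–Bakery2: 35 × 3 = 105
Total = 360 + 120 + 105 = 585.
(Supply check: A ships 60; B ships 60; C ships 35.)

585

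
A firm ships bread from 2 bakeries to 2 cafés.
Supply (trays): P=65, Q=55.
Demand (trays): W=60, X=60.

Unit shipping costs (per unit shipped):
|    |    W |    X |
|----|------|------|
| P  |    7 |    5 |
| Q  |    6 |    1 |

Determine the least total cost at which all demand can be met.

500

A cheapest plan:
  P–W: 60 trays
  P–X: 5 trays
  Q–X: 55 trays
Total cost = 500.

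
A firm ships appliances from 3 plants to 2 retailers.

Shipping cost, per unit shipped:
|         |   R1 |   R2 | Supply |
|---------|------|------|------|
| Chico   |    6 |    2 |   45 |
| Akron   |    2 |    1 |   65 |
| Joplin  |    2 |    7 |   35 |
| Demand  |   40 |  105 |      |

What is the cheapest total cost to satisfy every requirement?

A cheapest plan:
  Chico→R2: 45 × 2 = 90
  Akron→R1: 5 × 2 = 10
  Akron→R2: 60 × 1 = 60
  Joplin→R1: 35 × 2 = 70
Total = 90 + 10 + 60 + 70 = 230.
(Supply check: Chico ships 45; Akron ships 65; Joplin ships 35.)

230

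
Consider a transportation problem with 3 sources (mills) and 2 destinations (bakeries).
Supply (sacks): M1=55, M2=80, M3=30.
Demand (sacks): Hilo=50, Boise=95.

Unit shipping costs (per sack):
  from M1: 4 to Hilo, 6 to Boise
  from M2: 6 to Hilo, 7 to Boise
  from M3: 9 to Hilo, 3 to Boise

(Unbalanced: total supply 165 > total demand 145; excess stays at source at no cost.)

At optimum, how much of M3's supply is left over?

Minimum-cost shipments:
  M1–Hilo: 50 × 4 = 200
  M1–Boise: 5 × 6 = 30
  M2–Boise: 60 × 7 = 420
  M3–Boise: 30 × 3 = 90
Total cost = 740.
M3 ships 30 of its 30, leaving 0.

0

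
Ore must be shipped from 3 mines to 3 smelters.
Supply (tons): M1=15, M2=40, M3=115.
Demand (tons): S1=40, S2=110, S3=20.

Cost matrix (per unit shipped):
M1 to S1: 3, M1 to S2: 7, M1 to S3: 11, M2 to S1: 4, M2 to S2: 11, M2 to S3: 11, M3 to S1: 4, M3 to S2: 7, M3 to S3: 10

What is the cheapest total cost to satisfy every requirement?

1130

One minimum-cost allocation:
  M1 to S2: 15 × 7 = 105
  M2 to S1: 40 × 4 = 160
  M3 to S2: 95 × 7 = 665
  M3 to S3: 20 × 10 = 200
Total = 105 + 160 + 665 + 200 = 1130.
(Supply check: M1 ships 15; M2 ships 40; M3 ships 115.)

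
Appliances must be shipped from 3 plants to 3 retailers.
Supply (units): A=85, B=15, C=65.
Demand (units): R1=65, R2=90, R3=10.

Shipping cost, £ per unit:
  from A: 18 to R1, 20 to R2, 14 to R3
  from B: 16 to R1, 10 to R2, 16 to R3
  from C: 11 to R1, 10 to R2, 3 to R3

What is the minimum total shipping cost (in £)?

2300

Optimal allocation:
  A->R1: 65 × £18 = £1170
  A->R2: 20 × £20 = £400
  B->R2: 15 × £10 = £150
  C->R2: 55 × £10 = £550
  C->R3: 10 × £3 = £30
Total = 1170 + 400 + 150 + 550 + 30 = £2300.
(Supply check: A ships 85; B ships 15; C ships 65.)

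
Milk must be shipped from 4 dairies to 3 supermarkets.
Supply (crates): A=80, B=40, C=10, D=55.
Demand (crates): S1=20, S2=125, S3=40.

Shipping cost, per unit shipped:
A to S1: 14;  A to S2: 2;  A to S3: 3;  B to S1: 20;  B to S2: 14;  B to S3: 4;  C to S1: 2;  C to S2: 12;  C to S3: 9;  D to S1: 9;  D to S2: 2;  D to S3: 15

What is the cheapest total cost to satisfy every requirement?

520

Optimal allocation:
  A->S2: 80 × 2 = 160
  B->S3: 40 × 4 = 160
  C->S1: 10 × 2 = 20
  D->S1: 10 × 9 = 90
  D->S2: 45 × 2 = 90
Total = 160 + 160 + 20 + 90 + 90 = 520.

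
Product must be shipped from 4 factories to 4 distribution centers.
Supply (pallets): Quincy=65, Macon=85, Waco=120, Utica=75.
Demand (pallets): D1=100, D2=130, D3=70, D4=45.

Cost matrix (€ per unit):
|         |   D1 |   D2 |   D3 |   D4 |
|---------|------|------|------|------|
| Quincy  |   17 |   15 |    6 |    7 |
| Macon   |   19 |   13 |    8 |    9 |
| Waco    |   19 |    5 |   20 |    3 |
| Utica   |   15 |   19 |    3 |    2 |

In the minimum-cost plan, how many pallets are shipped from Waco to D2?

120

Optimal shipments:
  Quincy to D1: 25 pallets
  Quincy to D3: 40 pallets
  Macon to D1: 75 pallets
  Macon to D2: 10 pallets
  Waco to D2: 120 pallets
  Utica to D3: 30 pallets
  Utica to D4: 45 pallets
Total cost = €3000.
So Waco→D2 carries 120 pallets.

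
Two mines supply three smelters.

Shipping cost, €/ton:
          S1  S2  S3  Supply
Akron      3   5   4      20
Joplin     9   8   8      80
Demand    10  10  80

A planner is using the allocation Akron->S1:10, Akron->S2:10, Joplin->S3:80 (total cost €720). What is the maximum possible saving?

Current plan cost = 10·3 + 10·5 + 80·8 = €720.
Optimal plan:
  Akron–S1: 10 tons
  Akron–S3: 10 tons
  Joplin–S2: 10 tons
  Joplin–S3: 70 tons
Optimal cost = €710.
Saving = 720 − 710 = €10.

10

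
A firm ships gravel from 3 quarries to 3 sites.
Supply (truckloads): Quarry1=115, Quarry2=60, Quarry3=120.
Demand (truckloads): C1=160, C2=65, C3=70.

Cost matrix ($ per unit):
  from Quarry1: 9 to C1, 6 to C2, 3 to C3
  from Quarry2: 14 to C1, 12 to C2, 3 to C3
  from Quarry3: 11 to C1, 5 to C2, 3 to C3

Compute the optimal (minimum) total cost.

2065

One minimum-cost allocation:
  Quarry1->C1: 115 × $9 = $1035
  Quarry2->C3: 60 × $3 = $180
  Quarry3->C1: 45 × $11 = $495
  Quarry3->C2: 65 × $5 = $325
  Quarry3->C3: 10 × $3 = $30
Total = 1035 + 180 + 495 + 325 + 30 = $2065.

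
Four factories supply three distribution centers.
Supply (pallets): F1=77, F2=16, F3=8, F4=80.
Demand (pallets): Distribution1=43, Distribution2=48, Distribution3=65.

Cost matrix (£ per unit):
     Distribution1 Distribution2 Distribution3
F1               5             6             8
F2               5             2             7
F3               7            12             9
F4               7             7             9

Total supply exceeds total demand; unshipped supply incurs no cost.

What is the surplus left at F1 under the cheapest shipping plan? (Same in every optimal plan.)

0

Minimum-cost shipments:
  F1 to Distribution1: 43 × £5 = £215
  F1 to Distribution2: 32 × £6 = £192
  F1 to Distribution3: 2 × £8 = £16
  F2 to Distribution2: 16 × £2 = £32
  F3 to Distribution3: 8 × £9 = £72
  F4 to Distribution3: 55 × £9 = £495
Total cost = £1022.
F1 ships 77 of its 77, leaving 0.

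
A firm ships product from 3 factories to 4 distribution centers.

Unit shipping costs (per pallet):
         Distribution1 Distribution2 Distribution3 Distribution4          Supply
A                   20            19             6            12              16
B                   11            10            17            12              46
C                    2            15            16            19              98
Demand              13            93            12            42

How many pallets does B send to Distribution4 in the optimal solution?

38

Solving gives:
  A to Distribution3: 12 × 6 = 72
  A to Distribution4: 4 × 12 = 48
  B to Distribution2: 8 × 10 = 80
  B to Distribution4: 38 × 12 = 456
  C to Distribution1: 13 × 2 = 26
  C to Distribution2: 85 × 15 = 1275
Total cost = 1957.
So B→Distribution4 carries 38 pallets.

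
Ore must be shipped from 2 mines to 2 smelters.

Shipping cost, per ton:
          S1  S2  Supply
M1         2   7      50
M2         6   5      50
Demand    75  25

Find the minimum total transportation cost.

An optimal shipping plan:
  M1->S1: 50 tons
  M2->S1: 25 tons
  M2->S2: 25 tons
Total cost = 375.
(Supply check: M1 ships 50; M2 ships 50.)

375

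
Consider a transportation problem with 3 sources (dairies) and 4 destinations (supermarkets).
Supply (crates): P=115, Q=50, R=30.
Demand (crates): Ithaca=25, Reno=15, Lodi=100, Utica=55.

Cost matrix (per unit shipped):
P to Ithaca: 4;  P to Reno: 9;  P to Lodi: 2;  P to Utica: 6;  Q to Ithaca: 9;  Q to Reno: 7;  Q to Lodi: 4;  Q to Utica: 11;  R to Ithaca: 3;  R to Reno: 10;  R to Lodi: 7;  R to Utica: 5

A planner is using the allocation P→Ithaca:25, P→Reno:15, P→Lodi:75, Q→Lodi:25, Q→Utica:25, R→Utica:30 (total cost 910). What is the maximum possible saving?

Current plan cost = 25·4 + 15·9 + 75·2 + 25·4 + 25·11 + 30·5 = 910.
Optimal plan:
  P->Lodi: 65 crates
  P->Utica: 50 crates
  Q->Reno: 15 crates
  Q->Lodi: 35 crates
  R->Ithaca: 25 crates
  R->Utica: 5 crates
Optimal cost = 775.
Saving = 910 − 775 = 135.

135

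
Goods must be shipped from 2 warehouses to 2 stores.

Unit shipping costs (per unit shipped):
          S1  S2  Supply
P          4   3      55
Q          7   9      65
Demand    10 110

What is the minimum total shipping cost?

730

Optimal allocation:
  P→S2: 55 × 3 = 165
  Q→S1: 10 × 7 = 70
  Q→S2: 55 × 9 = 495
Total = 165 + 70 + 495 = 730.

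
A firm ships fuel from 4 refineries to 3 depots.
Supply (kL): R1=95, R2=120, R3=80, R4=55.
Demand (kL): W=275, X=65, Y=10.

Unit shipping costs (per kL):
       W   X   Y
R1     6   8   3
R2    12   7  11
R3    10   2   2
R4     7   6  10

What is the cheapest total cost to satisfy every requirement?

2595

One minimum-cost allocation:
  R1->W: 95 kL
  R2->W: 120 kL
  R3->W: 5 kL
  R3->X: 65 kL
  R3->Y: 10 kL
  R4->W: 55 kL
Total cost = 2595.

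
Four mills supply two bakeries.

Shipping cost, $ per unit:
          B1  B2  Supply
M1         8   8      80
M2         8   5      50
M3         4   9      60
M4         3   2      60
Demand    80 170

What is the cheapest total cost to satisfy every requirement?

A cheapest plan:
  M1 to B1: 20 × $8 = $160
  M1 to B2: 60 × $8 = $480
  M2 to B2: 50 × $5 = $250
  M3 to B1: 60 × $4 = $240
  M4 to B2: 60 × $2 = $120
Total = 160 + 480 + 250 + 240 + 120 = $1250.
(Supply check: M1 ships 80; M2 ships 50; M3 ships 60; M4 ships 60.)

1250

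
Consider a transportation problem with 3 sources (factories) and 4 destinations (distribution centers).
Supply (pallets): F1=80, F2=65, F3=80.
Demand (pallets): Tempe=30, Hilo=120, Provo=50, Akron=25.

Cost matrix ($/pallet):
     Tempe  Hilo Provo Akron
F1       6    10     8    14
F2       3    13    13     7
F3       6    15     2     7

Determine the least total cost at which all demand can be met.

1695

A cheapest plan:
  F1->Hilo: 80 pallets
  F2->Tempe: 30 pallets
  F2->Hilo: 35 pallets
  F3->Hilo: 5 pallets
  F3->Provo: 50 pallets
  F3->Akron: 25 pallets
Total cost = $1695.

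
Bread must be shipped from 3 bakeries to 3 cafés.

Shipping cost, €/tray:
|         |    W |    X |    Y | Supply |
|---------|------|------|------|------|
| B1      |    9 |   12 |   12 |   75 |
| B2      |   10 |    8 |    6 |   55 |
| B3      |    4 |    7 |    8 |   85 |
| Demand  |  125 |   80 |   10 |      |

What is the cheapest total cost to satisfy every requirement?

1540

One minimum-cost allocation:
  B1->W: 40 × €9 = €360
  B1->X: 35 × €12 = €420
  B2->X: 45 × €8 = €360
  B2->Y: 10 × €6 = €60
  B3->W: 85 × €4 = €340
Total = 360 + 420 + 360 + 60 + 340 = €1540.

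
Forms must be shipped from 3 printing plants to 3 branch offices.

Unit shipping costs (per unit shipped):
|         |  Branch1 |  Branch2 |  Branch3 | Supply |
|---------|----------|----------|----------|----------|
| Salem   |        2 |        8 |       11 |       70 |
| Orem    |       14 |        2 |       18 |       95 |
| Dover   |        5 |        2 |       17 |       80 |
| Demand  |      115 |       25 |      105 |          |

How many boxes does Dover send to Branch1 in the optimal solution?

80

Solving gives:
  Salem to Branch1: 35 × 2 = 70
  Salem to Branch3: 35 × 11 = 385
  Orem to Branch2: 25 × 2 = 50
  Orem to Branch3: 70 × 18 = 1260
  Dover to Branch1: 80 × 5 = 400
Total cost = 2165.
So Dover→Branch1 carries 80 boxes.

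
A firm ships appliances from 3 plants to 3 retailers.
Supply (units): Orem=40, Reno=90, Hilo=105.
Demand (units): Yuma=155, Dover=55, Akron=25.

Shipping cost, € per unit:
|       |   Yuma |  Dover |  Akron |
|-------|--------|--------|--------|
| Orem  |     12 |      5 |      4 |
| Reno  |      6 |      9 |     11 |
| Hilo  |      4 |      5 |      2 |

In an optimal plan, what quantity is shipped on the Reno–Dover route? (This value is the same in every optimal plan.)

0

The minimum-cost plan:
  Orem to Dover: 40 × €5 = €200
  Reno to Yuma: 90 × €6 = €540
  Hilo to Yuma: 65 × €4 = €260
  Hilo to Dover: 15 × €5 = €75
  Hilo to Akron: 25 × €2 = €50
Total cost = €1125.
The route Reno→Dover is not used.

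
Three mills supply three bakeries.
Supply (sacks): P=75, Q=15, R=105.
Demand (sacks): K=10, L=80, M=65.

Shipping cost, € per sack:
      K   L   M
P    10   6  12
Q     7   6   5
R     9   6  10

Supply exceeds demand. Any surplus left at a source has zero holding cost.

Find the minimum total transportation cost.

One minimum-cost allocation:
  P→L: 75 × €6 = €450
  Q→M: 15 × €5 = €75
  R→K: 10 × €9 = €90
  R→L: 5 × €6 = €30
  R→M: 50 × €10 = €500
Total = 450 + 75 + 90 + 30 + 500 = €1145.
(Supply check: P ships 75; Q ships 15; R ships 65.)

1145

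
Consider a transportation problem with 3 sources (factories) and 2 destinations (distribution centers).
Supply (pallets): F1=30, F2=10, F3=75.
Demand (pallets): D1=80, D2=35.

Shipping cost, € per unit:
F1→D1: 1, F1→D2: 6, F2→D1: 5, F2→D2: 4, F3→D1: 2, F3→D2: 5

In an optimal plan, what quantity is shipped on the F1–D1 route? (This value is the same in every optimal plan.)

Optimal shipments:
  F1 to D1: 30 × €1 = €30
  F2 to D2: 10 × €4 = €40
  F3 to D1: 50 × €2 = €100
  F3 to D2: 25 × €5 = €125
Total cost = €295.
So F1→D1 carries 30 pallets.

30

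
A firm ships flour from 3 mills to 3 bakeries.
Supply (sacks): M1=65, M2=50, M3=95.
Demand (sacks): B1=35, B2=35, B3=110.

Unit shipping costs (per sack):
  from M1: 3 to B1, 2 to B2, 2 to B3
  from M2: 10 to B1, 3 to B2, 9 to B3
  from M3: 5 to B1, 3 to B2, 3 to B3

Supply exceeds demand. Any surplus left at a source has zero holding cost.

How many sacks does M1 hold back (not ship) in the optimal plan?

0

An optimal plan:
  M1–B1: 35 × 3 = 105
  M1–B2: 15 × 2 = 30
  M1–B3: 15 × 2 = 30
  M2–B2: 20 × 3 = 60
  M3–B3: 95 × 3 = 285
Total cost = 510.
M1 ships 65 of its 65, leaving 0.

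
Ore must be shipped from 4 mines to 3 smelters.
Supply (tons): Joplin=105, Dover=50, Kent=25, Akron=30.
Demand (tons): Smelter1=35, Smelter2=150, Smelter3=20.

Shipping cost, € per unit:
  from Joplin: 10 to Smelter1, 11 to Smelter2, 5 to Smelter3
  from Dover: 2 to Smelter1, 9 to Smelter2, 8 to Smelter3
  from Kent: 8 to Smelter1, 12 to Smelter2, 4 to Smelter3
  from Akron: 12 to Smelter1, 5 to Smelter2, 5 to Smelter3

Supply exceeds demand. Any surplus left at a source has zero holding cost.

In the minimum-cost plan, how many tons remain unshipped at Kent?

5

Minimum-cost shipments:
  Joplin→Smelter2: 105 tons
  Dover→Smelter1: 35 tons
  Dover→Smelter2: 15 tons
  Kent→Smelter3: 20 tons
  Akron→Smelter2: 30 tons
Total cost = €1590.
Kent ships 20 of its 25, leaving 5.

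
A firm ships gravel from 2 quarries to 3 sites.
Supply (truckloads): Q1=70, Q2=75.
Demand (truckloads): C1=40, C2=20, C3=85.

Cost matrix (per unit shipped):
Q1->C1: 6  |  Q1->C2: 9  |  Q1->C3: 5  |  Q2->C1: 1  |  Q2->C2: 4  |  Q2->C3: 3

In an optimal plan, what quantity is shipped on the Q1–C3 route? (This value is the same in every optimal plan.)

Optimal shipments:
  Q1 to C3: 70 × 5 = 350
  Q2 to C1: 40 × 1 = 40
  Q2 to C2: 20 × 4 = 80
  Q2 to C3: 15 × 3 = 45
Total cost = 515.
So Q1→C3 carries 70 truckloads.

70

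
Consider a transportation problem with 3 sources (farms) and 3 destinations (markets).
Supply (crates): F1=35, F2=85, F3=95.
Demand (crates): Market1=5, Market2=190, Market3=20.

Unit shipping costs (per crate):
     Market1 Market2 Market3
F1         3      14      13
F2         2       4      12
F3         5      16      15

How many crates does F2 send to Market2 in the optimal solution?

The minimum-cost plan:
  F1->Market2: 15 × 14 = 210
  F1->Market3: 20 × 13 = 260
  F2->Market2: 85 × 4 = 340
  F3->Market1: 5 × 5 = 25
  F3->Market2: 90 × 16 = 1440
Total cost = 2275.
So F2→Market2 carries 85 crates.

85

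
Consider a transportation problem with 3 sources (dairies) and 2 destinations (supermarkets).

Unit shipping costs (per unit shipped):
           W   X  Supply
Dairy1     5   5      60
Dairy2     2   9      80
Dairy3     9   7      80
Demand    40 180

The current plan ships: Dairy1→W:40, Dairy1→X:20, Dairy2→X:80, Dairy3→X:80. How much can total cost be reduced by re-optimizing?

280

Current plan cost = 40·5 + 20·5 + 80·9 + 80·7 = 1580.
Optimal plan:
  Dairy1 to X: 60 × 5 = 300
  Dairy2 to W: 40 × 2 = 80
  Dairy2 to X: 40 × 9 = 360
  Dairy3 to X: 80 × 7 = 560
Optimal cost = 1300.
Saving = 1580 − 1300 = 280.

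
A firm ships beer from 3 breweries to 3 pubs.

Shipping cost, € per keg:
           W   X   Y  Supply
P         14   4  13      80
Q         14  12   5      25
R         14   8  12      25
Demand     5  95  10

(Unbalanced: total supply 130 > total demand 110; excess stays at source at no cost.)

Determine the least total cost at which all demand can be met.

560

Optimal allocation:
  P–X: 80 × €4 = €320
  Q–W: 5 × €14 = €70
  Q–Y: 10 × €5 = €50
  R–X: 15 × €8 = €120
Total = 320 + 70 + 50 + 120 = €560.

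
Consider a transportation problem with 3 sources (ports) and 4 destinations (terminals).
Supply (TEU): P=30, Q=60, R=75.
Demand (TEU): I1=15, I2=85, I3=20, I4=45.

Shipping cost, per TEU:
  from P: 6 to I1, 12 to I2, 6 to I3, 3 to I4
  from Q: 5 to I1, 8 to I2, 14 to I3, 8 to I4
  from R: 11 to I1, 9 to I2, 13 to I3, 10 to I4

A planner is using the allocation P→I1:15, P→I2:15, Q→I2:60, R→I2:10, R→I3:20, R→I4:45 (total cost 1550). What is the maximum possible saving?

Current plan cost = 15·6 + 15·12 + 60·8 + 10·9 + 20·13 + 45·10 = 1550.
Optimal plan:
  P->I3: 20 × 6 = 120
  P->I4: 10 × 3 = 30
  Q->I1: 15 × 5 = 75
  Q->I2: 10 × 8 = 80
  Q->I4: 35 × 8 = 280
  R->I2: 75 × 9 = 675
Optimal cost = 1260.
Saving = 1550 − 1260 = 290.

290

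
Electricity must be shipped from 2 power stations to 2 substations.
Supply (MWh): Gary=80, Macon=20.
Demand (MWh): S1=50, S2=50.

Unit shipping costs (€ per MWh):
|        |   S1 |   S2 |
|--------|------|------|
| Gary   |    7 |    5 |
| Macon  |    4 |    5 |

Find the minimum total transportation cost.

An optimal shipping plan:
  Gary→S1: 30 × €7 = €210
  Gary→S2: 50 × €5 = €250
  Macon→S1: 20 × €4 = €80
Total = 210 + 250 + 80 = €540.

540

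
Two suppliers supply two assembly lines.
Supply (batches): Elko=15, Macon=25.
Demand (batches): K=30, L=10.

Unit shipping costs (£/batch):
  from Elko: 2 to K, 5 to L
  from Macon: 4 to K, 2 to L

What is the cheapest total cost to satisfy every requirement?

110

An optimal shipping plan:
  Elko to K: 15 batches
  Macon to K: 15 batches
  Macon to L: 10 batches
Total cost = £110.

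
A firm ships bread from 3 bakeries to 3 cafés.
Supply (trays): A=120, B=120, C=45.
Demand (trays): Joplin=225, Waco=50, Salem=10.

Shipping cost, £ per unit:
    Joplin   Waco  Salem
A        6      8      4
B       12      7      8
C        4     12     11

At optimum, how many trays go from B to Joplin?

60

Solving gives:
  A→Joplin: 120 × £6 = £720
  B→Joplin: 60 × £12 = £720
  B→Waco: 50 × £7 = £350
  B→Salem: 10 × £8 = £80
  C→Joplin: 45 × £4 = £180
Total cost = £2050.
So B→Joplin carries 60 trays.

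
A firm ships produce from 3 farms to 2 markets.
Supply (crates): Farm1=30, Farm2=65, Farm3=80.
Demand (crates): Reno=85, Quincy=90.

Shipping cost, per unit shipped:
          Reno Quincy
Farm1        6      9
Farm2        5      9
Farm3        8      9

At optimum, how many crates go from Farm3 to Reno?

0

Solving gives:
  Farm1 to Reno: 20 × 6 = 120
  Farm1 to Quincy: 10 × 9 = 90
  Farm2 to Reno: 65 × 5 = 325
  Farm3 to Quincy: 80 × 9 = 720
Total cost = 1255.
The route Farm3→Reno is not used.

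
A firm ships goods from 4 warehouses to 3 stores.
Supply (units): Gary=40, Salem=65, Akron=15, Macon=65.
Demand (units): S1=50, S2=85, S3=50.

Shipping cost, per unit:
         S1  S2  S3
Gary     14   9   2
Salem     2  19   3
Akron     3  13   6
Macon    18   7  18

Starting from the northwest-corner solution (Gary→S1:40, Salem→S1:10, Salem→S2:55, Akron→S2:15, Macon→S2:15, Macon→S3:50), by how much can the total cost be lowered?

Current plan cost = 40·14 + 10·2 + 55·19 + 15·13 + 15·7 + 50·18 = 2825.
Optimal plan:
  Gary->S2: 20 × 9 = 180
  Gary->S3: 20 × 2 = 40
  Salem->S1: 35 × 2 = 70
  Salem->S3: 30 × 3 = 90
  Akron->S1: 15 × 3 = 45
  Macon->S2: 65 × 7 = 455
Optimal cost = 880.
Saving = 2825 − 880 = 1945.

1945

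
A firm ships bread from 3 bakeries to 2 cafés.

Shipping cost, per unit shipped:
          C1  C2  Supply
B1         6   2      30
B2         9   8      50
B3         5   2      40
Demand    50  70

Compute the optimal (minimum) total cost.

A cheapest plan:
  B1–C2: 30 trays
  B2–C1: 50 trays
  B3–C2: 40 trays
Total cost = 590.
(Supply check: B1 ships 30; B2 ships 50; B3 ships 40.)

590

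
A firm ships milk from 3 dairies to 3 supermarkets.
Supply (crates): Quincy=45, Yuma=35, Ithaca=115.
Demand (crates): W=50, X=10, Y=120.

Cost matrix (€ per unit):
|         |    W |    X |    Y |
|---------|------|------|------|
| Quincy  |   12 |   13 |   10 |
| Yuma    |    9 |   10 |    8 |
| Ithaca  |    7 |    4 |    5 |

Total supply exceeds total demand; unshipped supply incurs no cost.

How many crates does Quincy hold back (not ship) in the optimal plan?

15

An optimal plan:
  Quincy->Y: 30 × €10 = €300
  Yuma->W: 35 × €9 = €315
  Ithaca->W: 15 × €7 = €105
  Ithaca->X: 10 × €4 = €40
  Ithaca->Y: 90 × €5 = €450
Total cost = €1210.
Quincy ships 30 of its 45, leaving 15.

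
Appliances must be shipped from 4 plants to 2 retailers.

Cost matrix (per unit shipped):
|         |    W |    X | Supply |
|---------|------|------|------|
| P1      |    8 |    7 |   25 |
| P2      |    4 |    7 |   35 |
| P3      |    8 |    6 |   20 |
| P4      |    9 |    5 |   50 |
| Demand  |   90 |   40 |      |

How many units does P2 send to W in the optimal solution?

Solving gives:
  P1 to W: 25 × 8 = 200
  P2 to W: 35 × 4 = 140
  P3 to W: 20 × 8 = 160
  P4 to W: 10 × 9 = 90
  P4 to X: 40 × 5 = 200
Total cost = 790.
So P2→W carries 35 units.

35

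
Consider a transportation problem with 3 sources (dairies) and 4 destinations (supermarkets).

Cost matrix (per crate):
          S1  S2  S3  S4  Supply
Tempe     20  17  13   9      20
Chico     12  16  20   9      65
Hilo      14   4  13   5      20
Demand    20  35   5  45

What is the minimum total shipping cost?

Optimal allocation:
  Tempe→S3: 5 crates
  Tempe→S4: 15 crates
  Chico→S1: 20 crates
  Chico→S2: 15 crates
  Chico→S4: 30 crates
  Hilo→S2: 20 crates
Total cost = 1030.
(Supply check: Tempe ships 20; Chico ships 65; Hilo ships 20.)

1030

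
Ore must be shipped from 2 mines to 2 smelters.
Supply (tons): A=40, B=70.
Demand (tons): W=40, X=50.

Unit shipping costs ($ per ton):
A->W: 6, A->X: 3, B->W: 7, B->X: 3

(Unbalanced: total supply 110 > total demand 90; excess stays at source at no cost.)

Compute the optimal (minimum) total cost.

390

An optimal shipping plan:
  A→W: 40 tons
  B→X: 50 tons
Total cost = $390.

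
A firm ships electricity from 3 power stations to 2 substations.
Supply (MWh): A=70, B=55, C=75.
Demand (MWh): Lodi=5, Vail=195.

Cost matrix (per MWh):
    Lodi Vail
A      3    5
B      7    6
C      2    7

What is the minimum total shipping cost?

1180

An optimal shipping plan:
  A->Vail: 70 × 5 = 350
  B->Vail: 55 × 6 = 330
  C->Lodi: 5 × 2 = 10
  C->Vail: 70 × 7 = 490
Total = 350 + 330 + 10 + 490 = 1180.
(Supply check: A ships 70; B ships 55; C ships 75.)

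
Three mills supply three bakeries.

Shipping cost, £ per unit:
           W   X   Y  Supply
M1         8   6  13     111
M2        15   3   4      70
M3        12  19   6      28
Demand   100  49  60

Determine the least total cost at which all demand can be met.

One minimum-cost allocation:
  M1 to W: 100 × £8 = £800
  M1 to X: 11 × £6 = £66
  M2 to X: 38 × £3 = £114
  M2 to Y: 32 × £4 = £128
  M3 to Y: 28 × £6 = £168
Total = 800 + 66 + 114 + 128 + 168 = £1276.

1276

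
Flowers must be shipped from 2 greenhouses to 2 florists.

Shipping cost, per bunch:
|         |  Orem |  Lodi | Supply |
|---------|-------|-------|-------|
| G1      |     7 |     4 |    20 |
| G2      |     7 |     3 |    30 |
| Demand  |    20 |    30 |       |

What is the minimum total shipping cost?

A cheapest plan:
  G1->Orem: 20 × 7 = 140
  G2->Lodi: 30 × 3 = 90
Total = 140 + 90 = 230.

230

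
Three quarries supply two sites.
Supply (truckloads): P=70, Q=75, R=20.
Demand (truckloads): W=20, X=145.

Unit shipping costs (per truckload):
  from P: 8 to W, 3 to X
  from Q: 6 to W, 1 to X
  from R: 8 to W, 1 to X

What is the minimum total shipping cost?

Optimal allocation:
  P->W: 20 × 8 = 160
  P->X: 50 × 3 = 150
  Q->X: 75 × 1 = 75
  R->X: 20 × 1 = 20
Total = 160 + 150 + 75 + 20 = 405.
(Supply check: P ships 70; Q ships 75; R ships 20.)

405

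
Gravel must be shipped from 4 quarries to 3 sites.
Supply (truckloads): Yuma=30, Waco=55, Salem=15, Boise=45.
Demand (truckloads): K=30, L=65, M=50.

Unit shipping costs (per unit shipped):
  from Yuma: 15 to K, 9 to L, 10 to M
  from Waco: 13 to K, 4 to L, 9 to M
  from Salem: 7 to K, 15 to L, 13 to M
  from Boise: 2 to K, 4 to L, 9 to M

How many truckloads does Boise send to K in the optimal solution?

The minimum-cost plan:
  Yuma–M: 30 × 10 = 300
  Waco–L: 50 × 4 = 200
  Waco–M: 5 × 9 = 45
  Salem–M: 15 × 13 = 195
  Boise–K: 30 × 2 = 60
  Boise–L: 15 × 4 = 60
Total cost = 860.
So Boise→K carries 30 truckloads.

30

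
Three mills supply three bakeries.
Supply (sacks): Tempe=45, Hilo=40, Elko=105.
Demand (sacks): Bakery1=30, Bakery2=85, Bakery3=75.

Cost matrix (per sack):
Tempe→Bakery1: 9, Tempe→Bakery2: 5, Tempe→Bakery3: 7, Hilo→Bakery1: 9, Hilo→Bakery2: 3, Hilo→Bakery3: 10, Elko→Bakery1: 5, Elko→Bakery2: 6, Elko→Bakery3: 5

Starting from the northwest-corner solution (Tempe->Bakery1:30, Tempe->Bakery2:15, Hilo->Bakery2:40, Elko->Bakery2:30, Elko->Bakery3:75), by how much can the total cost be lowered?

Current plan cost = 30·9 + 15·5 + 40·3 + 30·6 + 75·5 = 1020.
Optimal plan:
  Tempe→Bakery2: 45 sacks
  Hilo→Bakery2: 40 sacks
  Elko→Bakery1: 30 sacks
  Elko→Bakery3: 75 sacks
Optimal cost = 870.
Saving = 1020 − 870 = 150.

150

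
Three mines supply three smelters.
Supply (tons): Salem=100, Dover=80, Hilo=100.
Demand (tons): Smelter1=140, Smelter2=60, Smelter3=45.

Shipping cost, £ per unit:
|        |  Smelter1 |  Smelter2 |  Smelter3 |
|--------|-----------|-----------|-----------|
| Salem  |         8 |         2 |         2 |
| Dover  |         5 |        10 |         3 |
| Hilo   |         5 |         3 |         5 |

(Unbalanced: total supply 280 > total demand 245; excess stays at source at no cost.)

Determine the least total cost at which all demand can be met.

915

Optimal allocation:
  Salem–Smelter2: 60 × £2 = £120
  Salem–Smelter3: 40 × £2 = £80
  Dover–Smelter1: 75 × £5 = £375
  Dover–Smelter3: 5 × £3 = £15
  Hilo–Smelter1: 65 × £5 = £325
Total = 120 + 80 + 375 + 15 + 325 = £915.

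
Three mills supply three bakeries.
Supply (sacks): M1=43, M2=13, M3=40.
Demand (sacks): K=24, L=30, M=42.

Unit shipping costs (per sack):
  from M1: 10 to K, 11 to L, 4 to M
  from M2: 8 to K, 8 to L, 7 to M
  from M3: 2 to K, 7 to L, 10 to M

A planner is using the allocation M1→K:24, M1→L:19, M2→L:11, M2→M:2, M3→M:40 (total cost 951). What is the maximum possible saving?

508

Current plan cost = 24·10 + 19·11 + 11·8 + 2·7 + 40·10 = 951.
Optimal plan:
  M1–L: 1 × 11 = 11
  M1–M: 42 × 4 = 168
  M2–L: 13 × 8 = 104
  M3–K: 24 × 2 = 48
  M3–L: 16 × 7 = 112
Optimal cost = 443.
Saving = 951 − 443 = 508.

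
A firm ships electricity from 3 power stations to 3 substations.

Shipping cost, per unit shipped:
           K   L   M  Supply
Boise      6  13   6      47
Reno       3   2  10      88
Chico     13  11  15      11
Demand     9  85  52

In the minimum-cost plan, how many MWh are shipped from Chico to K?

0

The minimum-cost plan:
  Boise–M: 47 × 6 = 282
  Reno–K: 9 × 3 = 27
  Reno–L: 79 × 2 = 158
  Chico–L: 6 × 11 = 66
  Chico–M: 5 × 15 = 75
Total cost = 608.
The route Chico→K is not used.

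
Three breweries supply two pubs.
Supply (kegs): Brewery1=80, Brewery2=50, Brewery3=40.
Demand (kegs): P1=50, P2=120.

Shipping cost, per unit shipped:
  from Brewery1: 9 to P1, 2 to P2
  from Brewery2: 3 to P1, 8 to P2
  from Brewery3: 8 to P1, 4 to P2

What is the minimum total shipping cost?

One minimum-cost allocation:
  Brewery1 to P2: 80 kegs
  Brewery2 to P1: 50 kegs
  Brewery3 to P2: 40 kegs
Total cost = 470.
(Supply check: Brewery1 ships 80; Brewery2 ships 50; Brewery3 ships 40.)

470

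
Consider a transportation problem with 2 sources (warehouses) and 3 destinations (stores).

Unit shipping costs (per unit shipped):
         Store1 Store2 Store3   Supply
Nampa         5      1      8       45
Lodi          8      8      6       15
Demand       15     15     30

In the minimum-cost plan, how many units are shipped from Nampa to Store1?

15

Solving gives:
  Nampa->Store1: 15 units
  Nampa->Store2: 15 units
  Nampa->Store3: 15 units
  Lodi->Store3: 15 units
Total cost = 300.
So Nampa→Store1 carries 15 units.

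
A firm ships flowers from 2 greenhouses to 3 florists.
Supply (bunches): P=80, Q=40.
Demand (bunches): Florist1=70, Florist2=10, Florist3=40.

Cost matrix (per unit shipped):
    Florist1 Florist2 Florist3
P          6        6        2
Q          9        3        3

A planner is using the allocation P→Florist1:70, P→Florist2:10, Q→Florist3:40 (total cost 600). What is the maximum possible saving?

40

Current plan cost = 70·6 + 10·6 + 40·3 = 600.
Optimal plan:
  P–Florist1: 70 × 6 = 420
  P–Florist3: 10 × 2 = 20
  Q–Florist2: 10 × 3 = 30
  Q–Florist3: 30 × 3 = 90
Optimal cost = 560.
Saving = 600 − 560 = 40.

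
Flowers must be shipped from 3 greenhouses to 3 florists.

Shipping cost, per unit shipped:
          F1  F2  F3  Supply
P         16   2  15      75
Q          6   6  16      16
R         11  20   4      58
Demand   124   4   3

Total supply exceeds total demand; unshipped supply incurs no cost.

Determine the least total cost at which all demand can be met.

1569

One minimum-cost allocation:
  P–F1: 53 × 16 = 848
  P–F2: 4 × 2 = 8
  Q–F1: 16 × 6 = 96
  R–F1: 55 × 11 = 605
  R–F3: 3 × 4 = 12
Total = 848 + 8 + 96 + 605 + 12 = 1569.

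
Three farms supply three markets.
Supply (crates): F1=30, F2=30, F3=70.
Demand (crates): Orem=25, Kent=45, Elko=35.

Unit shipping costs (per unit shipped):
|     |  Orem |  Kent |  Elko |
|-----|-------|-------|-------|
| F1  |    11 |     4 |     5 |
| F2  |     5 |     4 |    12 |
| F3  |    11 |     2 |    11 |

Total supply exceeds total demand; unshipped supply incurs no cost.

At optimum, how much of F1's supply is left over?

An optimal plan:
  F1->Elko: 30 × 5 = 150
  F2->Orem: 25 × 5 = 125
  F3->Kent: 45 × 2 = 90
  F3->Elko: 5 × 11 = 55
Total cost = 420.
F1 ships 30 of its 30, leaving 0.

0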